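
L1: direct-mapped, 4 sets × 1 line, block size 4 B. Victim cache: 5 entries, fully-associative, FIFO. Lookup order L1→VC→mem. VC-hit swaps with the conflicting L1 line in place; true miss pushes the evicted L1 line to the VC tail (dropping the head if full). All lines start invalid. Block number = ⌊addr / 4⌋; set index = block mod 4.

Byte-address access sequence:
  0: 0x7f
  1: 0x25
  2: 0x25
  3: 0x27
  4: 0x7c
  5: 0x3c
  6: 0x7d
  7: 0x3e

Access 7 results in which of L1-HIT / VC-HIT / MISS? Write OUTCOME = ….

OUTCOME = VC-HIT

#0 0x7f→b31/s3 MISS; vc=[]
#1 0x25→b9/s1 MISS; vc=[]
#2 0x25→b9/s1 L1-HIT; vc=[]
#3 0x27→b9/s1 L1-HIT; vc=[]
#4 0x7c→b31/s3 L1-HIT; vc=[]
#5 0x3c→b15/s3 MISS; vc=[31]
#6 0x7d→b31/s3 VC-HIT; vc=[15]
#7 0x3e→b15/s3 VC-HIT; vc=[31]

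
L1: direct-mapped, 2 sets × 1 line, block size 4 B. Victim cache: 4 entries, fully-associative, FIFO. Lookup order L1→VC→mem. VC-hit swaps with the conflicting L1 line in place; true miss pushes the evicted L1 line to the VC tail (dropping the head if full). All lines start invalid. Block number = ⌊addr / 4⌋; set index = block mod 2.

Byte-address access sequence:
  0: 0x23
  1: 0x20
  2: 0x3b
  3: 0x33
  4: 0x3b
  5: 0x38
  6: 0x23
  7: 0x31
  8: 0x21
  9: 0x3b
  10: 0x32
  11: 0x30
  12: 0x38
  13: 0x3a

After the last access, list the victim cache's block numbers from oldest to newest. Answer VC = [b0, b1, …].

  [0] addr=0x23 blk=8 s=0: MISS | VC []
  [1] addr=0x20 blk=8 s=0: L1-HIT | VC []
  [2] addr=0x3b blk=14 s=0: MISS | VC [8]
  [3] addr=0x33 blk=12 s=0: MISS | VC [8, 14]
  [4] addr=0x3b blk=14 s=0: VC-HIT | VC [8, 12]
  [5] addr=0x38 blk=14 s=0: L1-HIT | VC [8, 12]
  [6] addr=0x23 blk=8 s=0: VC-HIT | VC [14, 12]
  [7] addr=0x31 blk=12 s=0: VC-HIT | VC [14, 8]
  [8] addr=0x21 blk=8 s=0: VC-HIT | VC [14, 12]
  [9] addr=0x3b blk=14 s=0: VC-HIT | VC [8, 12]
  [10] addr=0x32 blk=12 s=0: VC-HIT | VC [8, 14]
  [11] addr=0x30 blk=12 s=0: L1-HIT | VC [8, 14]
  [12] addr=0x38 blk=14 s=0: VC-HIT | VC [8, 12]
  [13] addr=0x3a blk=14 s=0: L1-HIT | VC [8, 12]

VC = [8, 12]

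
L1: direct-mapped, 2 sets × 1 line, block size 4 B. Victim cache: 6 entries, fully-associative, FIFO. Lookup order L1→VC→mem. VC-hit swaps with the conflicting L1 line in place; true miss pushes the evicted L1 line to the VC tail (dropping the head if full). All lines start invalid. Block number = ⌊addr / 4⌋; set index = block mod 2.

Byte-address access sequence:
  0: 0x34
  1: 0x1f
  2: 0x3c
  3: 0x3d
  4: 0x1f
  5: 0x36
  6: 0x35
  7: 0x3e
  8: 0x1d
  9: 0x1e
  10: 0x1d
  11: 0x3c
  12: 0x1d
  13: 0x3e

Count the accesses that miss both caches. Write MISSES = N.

MISSES = 3

#0 0x34→b13/s1 MISS; vc=[]
#1 0x1f→b7/s1 MISS; vc=[13]
#2 0x3c→b15/s1 MISS; vc=[13,7]
#3 0x3d→b15/s1 L1-HIT; vc=[13,7]
#4 0x1f→b7/s1 VC-HIT; vc=[13,15]
#5 0x36→b13/s1 VC-HIT; vc=[7,15]
#6 0x35→b13/s1 L1-HIT; vc=[7,15]
#7 0x3e→b15/s1 VC-HIT; vc=[7,13]
#8 0x1d→b7/s1 VC-HIT; vc=[15,13]
#9 0x1e→b7/s1 L1-HIT; vc=[15,13]
#10 0x1d→b7/s1 L1-HIT; vc=[15,13]
#11 0x3c→b15/s1 VC-HIT; vc=[7,13]
#12 0x1d→b7/s1 VC-HIT; vc=[15,13]
#13 0x3e→b15/s1 VC-HIT; vc=[7,13]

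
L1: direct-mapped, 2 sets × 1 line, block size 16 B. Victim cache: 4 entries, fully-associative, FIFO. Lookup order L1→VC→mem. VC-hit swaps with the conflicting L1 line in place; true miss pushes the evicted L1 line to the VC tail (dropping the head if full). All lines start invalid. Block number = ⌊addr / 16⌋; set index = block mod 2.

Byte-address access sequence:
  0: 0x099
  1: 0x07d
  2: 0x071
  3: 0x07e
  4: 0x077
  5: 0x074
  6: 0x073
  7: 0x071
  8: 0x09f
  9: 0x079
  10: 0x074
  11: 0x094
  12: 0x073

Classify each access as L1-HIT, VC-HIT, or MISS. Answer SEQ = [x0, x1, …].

0: 0x99 (blk 9, set 1) → MISS  vc=[]
1: 0x7d (blk 7, set 1) → MISS  vc=[9]
2: 0x71 (blk 7, set 1) → L1-HIT  vc=[9]
3: 0x7e (blk 7, set 1) → L1-HIT  vc=[9]
4: 0x77 (blk 7, set 1) → L1-HIT  vc=[9]
5: 0x74 (blk 7, set 1) → L1-HIT  vc=[9]
6: 0x73 (blk 7, set 1) → L1-HIT  vc=[9]
7: 0x71 (blk 7, set 1) → L1-HIT  vc=[9]
8: 0x9f (blk 9, set 1) → VC-HIT  vc=[7]
9: 0x79 (blk 7, set 1) → VC-HIT  vc=[9]
10: 0x74 (blk 7, set 1) → L1-HIT  vc=[9]
11: 0x94 (blk 9, set 1) → VC-HIT  vc=[7]
12: 0x73 (blk 7, set 1) → VC-HIT  vc=[9]

SEQ = [MISS, MISS, L1-HIT, L1-HIT, L1-HIT, L1-HIT, L1-HIT, L1-HIT, VC-HIT, VC-HIT, L1-HIT, VC-HIT, VC-HIT]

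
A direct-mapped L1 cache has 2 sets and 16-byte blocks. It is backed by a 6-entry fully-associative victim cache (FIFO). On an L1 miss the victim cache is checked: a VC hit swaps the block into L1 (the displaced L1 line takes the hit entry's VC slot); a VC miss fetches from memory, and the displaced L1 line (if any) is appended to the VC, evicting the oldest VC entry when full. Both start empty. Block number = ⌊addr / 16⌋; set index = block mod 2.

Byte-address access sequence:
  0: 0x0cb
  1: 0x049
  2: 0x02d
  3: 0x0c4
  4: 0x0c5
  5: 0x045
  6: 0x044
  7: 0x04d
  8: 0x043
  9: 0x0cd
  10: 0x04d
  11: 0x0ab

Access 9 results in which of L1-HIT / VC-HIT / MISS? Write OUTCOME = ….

0: 0xcb (blk 12, set 0) → MISS  vc=[]
1: 0x49 (blk 4, set 0) → MISS  vc=[12]
2: 0x2d (blk 2, set 0) → MISS  vc=[12, 4]
3: 0xc4 (blk 12, set 0) → VC-HIT  vc=[2, 4]
4: 0xc5 (blk 12, set 0) → L1-HIT  vc=[2, 4]
5: 0x45 (blk 4, set 0) → VC-HIT  vc=[2, 12]
6: 0x44 (blk 4, set 0) → L1-HIT  vc=[2, 12]
7: 0x4d (blk 4, set 0) → L1-HIT  vc=[2, 12]
8: 0x43 (blk 4, set 0) → L1-HIT  vc=[2, 12]
9: 0xcd (blk 12, set 0) → VC-HIT  vc=[2, 4]
10: 0x4d (blk 4, set 0) → VC-HIT  vc=[2, 12]
11: 0xab (blk 10, set 0) → MISS  vc=[2, 12, 4]

OUTCOME = VC-HIT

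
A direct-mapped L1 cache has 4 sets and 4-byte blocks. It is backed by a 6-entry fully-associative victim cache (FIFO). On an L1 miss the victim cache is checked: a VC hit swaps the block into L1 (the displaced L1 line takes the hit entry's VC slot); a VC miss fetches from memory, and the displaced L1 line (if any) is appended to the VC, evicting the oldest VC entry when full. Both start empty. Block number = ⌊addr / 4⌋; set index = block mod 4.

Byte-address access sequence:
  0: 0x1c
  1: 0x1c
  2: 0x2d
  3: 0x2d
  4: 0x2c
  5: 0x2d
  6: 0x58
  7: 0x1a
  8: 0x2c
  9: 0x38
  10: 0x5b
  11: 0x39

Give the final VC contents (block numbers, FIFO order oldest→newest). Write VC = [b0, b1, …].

0: 0x1c (blk 7, set 3) → MISS  vc=[]
1: 0x1c (blk 7, set 3) → L1-HIT  vc=[]
2: 0x2d (blk 11, set 3) → MISS  vc=[7]
3: 0x2d (blk 11, set 3) → L1-HIT  vc=[7]
4: 0x2c (blk 11, set 3) → L1-HIT  vc=[7]
5: 0x2d (blk 11, set 3) → L1-HIT  vc=[7]
6: 0x58 (blk 22, set 2) → MISS  vc=[7]
7: 0x1a (blk 6, set 2) → MISS  vc=[7, 22]
8: 0x2c (blk 11, set 3) → L1-HIT  vc=[7, 22]
9: 0x38 (blk 14, set 2) → MISS  vc=[7, 22, 6]
10: 0x5b (blk 22, set 2) → VC-HIT  vc=[7, 14, 6]
11: 0x39 (blk 14, set 2) → VC-HIT  vc=[7, 22, 6]

VC = [7, 22, 6]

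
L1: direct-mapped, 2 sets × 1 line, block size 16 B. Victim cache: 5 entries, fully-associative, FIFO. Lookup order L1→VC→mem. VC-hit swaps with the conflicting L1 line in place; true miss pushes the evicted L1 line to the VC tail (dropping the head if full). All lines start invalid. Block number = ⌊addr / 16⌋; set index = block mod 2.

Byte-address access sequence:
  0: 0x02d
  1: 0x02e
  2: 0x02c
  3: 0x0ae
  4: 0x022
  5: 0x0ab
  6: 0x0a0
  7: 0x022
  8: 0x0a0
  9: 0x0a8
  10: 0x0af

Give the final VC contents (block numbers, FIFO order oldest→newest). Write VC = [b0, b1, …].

VC = [2]

#0 0x2d→b2/s0 MISS; vc=[]
#1 0x2e→b2/s0 L1-HIT; vc=[]
#2 0x2c→b2/s0 L1-HIT; vc=[]
#3 0xae→b10/s0 MISS; vc=[2]
#4 0x22→b2/s0 VC-HIT; vc=[10]
#5 0xab→b10/s0 VC-HIT; vc=[2]
#6 0xa0→b10/s0 L1-HIT; vc=[2]
#7 0x22→b2/s0 VC-HIT; vc=[10]
#8 0xa0→b10/s0 VC-HIT; vc=[2]
#9 0xa8→b10/s0 L1-HIT; vc=[2]
#10 0xaf→b10/s0 L1-HIT; vc=[2]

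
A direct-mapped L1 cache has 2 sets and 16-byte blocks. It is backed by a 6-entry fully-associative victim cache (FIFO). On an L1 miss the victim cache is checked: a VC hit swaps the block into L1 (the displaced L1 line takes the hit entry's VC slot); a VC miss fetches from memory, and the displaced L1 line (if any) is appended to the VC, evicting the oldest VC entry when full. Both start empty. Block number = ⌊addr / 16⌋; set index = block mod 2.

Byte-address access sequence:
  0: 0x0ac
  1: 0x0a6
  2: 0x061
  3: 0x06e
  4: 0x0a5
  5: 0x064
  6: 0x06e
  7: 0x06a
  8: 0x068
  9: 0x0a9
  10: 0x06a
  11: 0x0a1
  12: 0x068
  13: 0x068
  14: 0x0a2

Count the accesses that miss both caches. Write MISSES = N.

MISSES = 2

  [0] addr=0xac blk=10 s=0: MISS | VC []
  [1] addr=0xa6 blk=10 s=0: L1-HIT | VC []
  [2] addr=0x61 blk=6 s=0: MISS | VC [10]
  [3] addr=0x6e blk=6 s=0: L1-HIT | VC [10]
  [4] addr=0xa5 blk=10 s=0: VC-HIT | VC [6]
  [5] addr=0x64 blk=6 s=0: VC-HIT | VC [10]
  [6] addr=0x6e blk=6 s=0: L1-HIT | VC [10]
  [7] addr=0x6a blk=6 s=0: L1-HIT | VC [10]
  [8] addr=0x68 blk=6 s=0: L1-HIT | VC [10]
  [9] addr=0xa9 blk=10 s=0: VC-HIT | VC [6]
  [10] addr=0x6a blk=6 s=0: VC-HIT | VC [10]
  [11] addr=0xa1 blk=10 s=0: VC-HIT | VC [6]
  [12] addr=0x68 blk=6 s=0: VC-HIT | VC [10]
  [13] addr=0x68 blk=6 s=0: L1-HIT | VC [10]
  [14] addr=0xa2 blk=10 s=0: VC-HIT | VC [6]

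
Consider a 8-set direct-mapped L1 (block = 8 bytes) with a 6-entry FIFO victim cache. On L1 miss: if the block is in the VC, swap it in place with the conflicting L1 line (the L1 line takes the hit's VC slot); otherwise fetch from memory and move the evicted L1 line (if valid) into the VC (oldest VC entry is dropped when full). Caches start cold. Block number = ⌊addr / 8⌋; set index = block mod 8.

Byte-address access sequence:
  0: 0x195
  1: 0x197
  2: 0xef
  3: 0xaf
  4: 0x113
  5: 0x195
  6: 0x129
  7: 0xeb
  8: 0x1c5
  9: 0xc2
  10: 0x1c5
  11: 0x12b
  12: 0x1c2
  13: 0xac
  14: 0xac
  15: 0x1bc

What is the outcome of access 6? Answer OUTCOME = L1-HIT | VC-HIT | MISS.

0: 0x195 (blk 50, set 2) → MISS  vc=[]
1: 0x197 (blk 50, set 2) → L1-HIT  vc=[]
2: 0xef (blk 29, set 5) → MISS  vc=[]
3: 0xaf (blk 21, set 5) → MISS  vc=[29]
4: 0x113 (blk 34, set 2) → MISS  vc=[29, 50]
5: 0x195 (blk 50, set 2) → VC-HIT  vc=[29, 34]
6: 0x129 (blk 37, set 5) → MISS  vc=[29, 34, 21]
7: 0xeb (blk 29, set 5) → VC-HIT  vc=[37, 34, 21]
8: 0x1c5 (blk 56, set 0) → MISS  vc=[37, 34, 21]
9: 0xc2 (blk 24, set 0) → MISS  vc=[37, 34, 21, 56]
10: 0x1c5 (blk 56, set 0) → VC-HIT  vc=[37, 34, 21, 24]
11: 0x12b (blk 37, set 5) → VC-HIT  vc=[29, 34, 21, 24]
12: 0x1c2 (blk 56, set 0) → L1-HIT  vc=[29, 34, 21, 24]
13: 0xac (blk 21, set 5) → VC-HIT  vc=[29, 34, 37, 24]
14: 0xac (blk 21, set 5) → L1-HIT  vc=[29, 34, 37, 24]
15: 0x1bc (blk 55, set 7) → MISS  vc=[29, 34, 37, 24]

OUTCOME = MISS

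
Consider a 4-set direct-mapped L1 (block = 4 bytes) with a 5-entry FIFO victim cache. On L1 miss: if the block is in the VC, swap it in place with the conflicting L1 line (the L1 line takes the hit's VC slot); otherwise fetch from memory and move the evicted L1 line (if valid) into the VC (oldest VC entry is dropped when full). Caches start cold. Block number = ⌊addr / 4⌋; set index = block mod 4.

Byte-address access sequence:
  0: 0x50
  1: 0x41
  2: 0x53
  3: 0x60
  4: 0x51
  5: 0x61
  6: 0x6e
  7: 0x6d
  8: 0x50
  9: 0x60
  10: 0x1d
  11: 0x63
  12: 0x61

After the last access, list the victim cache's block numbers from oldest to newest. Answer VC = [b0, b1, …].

  [0] addr=0x50 blk=20 s=0: MISS | VC []
  [1] addr=0x41 blk=16 s=0: MISS | VC [20]
  [2] addr=0x53 blk=20 s=0: VC-HIT | VC [16]
  [3] addr=0x60 blk=24 s=0: MISS | VC [16, 20]
  [4] addr=0x51 blk=20 s=0: VC-HIT | VC [16, 24]
  [5] addr=0x61 blk=24 s=0: VC-HIT | VC [16, 20]
  [6] addr=0x6e blk=27 s=3: MISS | VC [16, 20]
  [7] addr=0x6d blk=27 s=3: L1-HIT | VC [16, 20]
  [8] addr=0x50 blk=20 s=0: VC-HIT | VC [16, 24]
  [9] addr=0x60 blk=24 s=0: VC-HIT | VC [16, 20]
  [10] addr=0x1d blk=7 s=3: MISS | VC [16, 20, 27]
  [11] addr=0x63 blk=24 s=0: L1-HIT | VC [16, 20, 27]
  [12] addr=0x61 blk=24 s=0: L1-HIT | VC [16, 20, 27]

VC = [16, 20, 27]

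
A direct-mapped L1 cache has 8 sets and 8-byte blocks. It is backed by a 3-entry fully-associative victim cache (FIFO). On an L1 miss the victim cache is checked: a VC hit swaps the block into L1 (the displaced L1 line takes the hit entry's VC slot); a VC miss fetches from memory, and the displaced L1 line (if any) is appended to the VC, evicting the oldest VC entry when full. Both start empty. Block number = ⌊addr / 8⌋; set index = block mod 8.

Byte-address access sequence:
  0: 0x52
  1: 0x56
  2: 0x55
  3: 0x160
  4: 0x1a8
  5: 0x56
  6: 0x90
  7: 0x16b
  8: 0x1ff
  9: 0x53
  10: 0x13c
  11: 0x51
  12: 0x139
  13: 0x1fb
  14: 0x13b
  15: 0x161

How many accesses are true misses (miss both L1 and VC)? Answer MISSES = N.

MISSES = 7

0: 0x52 (blk 10, set 2) → MISS  vc=[]
1: 0x56 (blk 10, set 2) → L1-HIT  vc=[]
2: 0x55 (blk 10, set 2) → L1-HIT  vc=[]
3: 0x160 (blk 44, set 4) → MISS  vc=[]
4: 0x1a8 (blk 53, set 5) → MISS  vc=[]
5: 0x56 (blk 10, set 2) → L1-HIT  vc=[]
6: 0x90 (blk 18, set 2) → MISS  vc=[10]
7: 0x16b (blk 45, set 5) → MISS  vc=[10, 53]
8: 0x1ff (blk 63, set 7) → MISS  vc=[10, 53]
9: 0x53 (blk 10, set 2) → VC-HIT  vc=[18, 53]
10: 0x13c (blk 39, set 7) → MISS  vc=[18, 53, 63]
11: 0x51 (blk 10, set 2) → L1-HIT  vc=[18, 53, 63]
12: 0x139 (blk 39, set 7) → L1-HIT  vc=[18, 53, 63]
13: 0x1fb (blk 63, set 7) → VC-HIT  vc=[18, 53, 39]
14: 0x13b (blk 39, set 7) → VC-HIT  vc=[18, 53, 63]
15: 0x161 (blk 44, set 4) → L1-HIT  vc=[18, 53, 63]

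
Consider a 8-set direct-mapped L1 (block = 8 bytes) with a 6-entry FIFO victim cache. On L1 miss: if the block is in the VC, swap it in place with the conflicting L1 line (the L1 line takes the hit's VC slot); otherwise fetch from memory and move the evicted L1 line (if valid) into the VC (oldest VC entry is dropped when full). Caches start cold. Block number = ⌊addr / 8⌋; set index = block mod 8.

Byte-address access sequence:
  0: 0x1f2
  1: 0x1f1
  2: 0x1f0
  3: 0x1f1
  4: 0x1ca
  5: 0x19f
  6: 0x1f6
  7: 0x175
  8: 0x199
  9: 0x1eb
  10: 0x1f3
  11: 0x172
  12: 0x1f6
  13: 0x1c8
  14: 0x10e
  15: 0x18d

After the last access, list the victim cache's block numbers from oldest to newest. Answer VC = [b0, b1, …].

  [0] addr=0x1f2 blk=62 s=6: MISS | VC []
  [1] addr=0x1f1 blk=62 s=6: L1-HIT | VC []
  [2] addr=0x1f0 blk=62 s=6: L1-HIT | VC []
  [3] addr=0x1f1 blk=62 s=6: L1-HIT | VC []
  [4] addr=0x1ca blk=57 s=1: MISS | VC []
  [5] addr=0x19f blk=51 s=3: MISS | VC []
  [6] addr=0x1f6 blk=62 s=6: L1-HIT | VC []
  [7] addr=0x175 blk=46 s=6: MISS | VC [62]
  [8] addr=0x199 blk=51 s=3: L1-HIT | VC [62]
  [9] addr=0x1eb blk=61 s=5: MISS | VC [62]
  [10] addr=0x1f3 blk=62 s=6: VC-HIT | VC [46]
  [11] addr=0x172 blk=46 s=6: VC-HIT | VC [62]
  [12] addr=0x1f6 blk=62 s=6: VC-HIT | VC [46]
  [13] addr=0x1c8 blk=57 s=1: L1-HIT | VC [46]
  [14] addr=0x10e blk=33 s=1: MISS | VC [46, 57]
  [15] addr=0x18d blk=49 s=1: MISS | VC [46, 57, 33]

VC = [46, 57, 33]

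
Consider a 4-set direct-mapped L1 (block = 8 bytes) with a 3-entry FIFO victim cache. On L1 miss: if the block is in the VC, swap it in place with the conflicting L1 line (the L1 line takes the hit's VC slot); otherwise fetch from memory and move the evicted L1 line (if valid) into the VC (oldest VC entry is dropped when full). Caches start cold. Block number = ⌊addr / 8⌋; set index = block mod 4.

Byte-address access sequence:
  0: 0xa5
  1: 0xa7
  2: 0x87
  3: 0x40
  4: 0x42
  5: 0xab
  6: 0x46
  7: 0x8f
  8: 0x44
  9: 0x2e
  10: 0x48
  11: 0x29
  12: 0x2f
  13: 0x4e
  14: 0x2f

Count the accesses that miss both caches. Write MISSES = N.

MISSES = 7

0: 0xa5 (blk 20, set 0) → MISS  vc=[]
1: 0xa7 (blk 20, set 0) → L1-HIT  vc=[]
2: 0x87 (blk 16, set 0) → MISS  vc=[20]
3: 0x40 (blk 8, set 0) → MISS  vc=[20, 16]
4: 0x42 (blk 8, set 0) → L1-HIT  vc=[20, 16]
5: 0xab (blk 21, set 1) → MISS  vc=[20, 16]
6: 0x46 (blk 8, set 0) → L1-HIT  vc=[20, 16]
7: 0x8f (blk 17, set 1) → MISS  vc=[20, 16, 21]
8: 0x44 (blk 8, set 0) → L1-HIT  vc=[20, 16, 21]
9: 0x2e (blk 5, set 1) → MISS  vc=[16, 21, 17]
10: 0x48 (blk 9, set 1) → MISS  vc=[21, 17, 5]
11: 0x29 (blk 5, set 1) → VC-HIT  vc=[21, 17, 9]
12: 0x2f (blk 5, set 1) → L1-HIT  vc=[21, 17, 9]
13: 0x4e (blk 9, set 1) → VC-HIT  vc=[21, 17, 5]
14: 0x2f (blk 5, set 1) → VC-HIT  vc=[21, 17, 9]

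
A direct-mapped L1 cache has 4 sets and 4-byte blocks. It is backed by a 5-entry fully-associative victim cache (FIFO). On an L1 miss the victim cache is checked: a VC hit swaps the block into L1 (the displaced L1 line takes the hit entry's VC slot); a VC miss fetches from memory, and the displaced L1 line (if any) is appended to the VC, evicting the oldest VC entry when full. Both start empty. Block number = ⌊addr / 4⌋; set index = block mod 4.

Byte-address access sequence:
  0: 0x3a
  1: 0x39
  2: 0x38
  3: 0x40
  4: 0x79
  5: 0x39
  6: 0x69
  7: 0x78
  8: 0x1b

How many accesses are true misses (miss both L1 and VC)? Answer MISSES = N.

  [0] addr=0x3a blk=14 s=2: MISS | VC []
  [1] addr=0x39 blk=14 s=2: L1-HIT | VC []
  [2] addr=0x38 blk=14 s=2: L1-HIT | VC []
  [3] addr=0x40 blk=16 s=0: MISS | VC []
  [4] addr=0x79 blk=30 s=2: MISS | VC [14]
  [5] addr=0x39 blk=14 s=2: VC-HIT | VC [30]
  [6] addr=0x69 blk=26 s=2: MISS | VC [30, 14]
  [7] addr=0x78 blk=30 s=2: VC-HIT | VC [26, 14]
  [8] addr=0x1b blk=6 s=2: MISS | VC [26, 14, 30]

MISSES = 5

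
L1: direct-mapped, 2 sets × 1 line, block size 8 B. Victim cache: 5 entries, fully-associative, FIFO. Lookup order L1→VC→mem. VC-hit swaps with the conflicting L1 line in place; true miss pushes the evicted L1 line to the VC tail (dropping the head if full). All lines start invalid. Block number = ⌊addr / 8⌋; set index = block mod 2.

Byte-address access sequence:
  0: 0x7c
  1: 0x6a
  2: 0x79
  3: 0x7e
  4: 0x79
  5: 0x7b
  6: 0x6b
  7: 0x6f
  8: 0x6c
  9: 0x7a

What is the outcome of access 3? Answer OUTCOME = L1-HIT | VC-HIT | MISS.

0: 0x7c (blk 15, set 1) → MISS  vc=[]
1: 0x6a (blk 13, set 1) → MISS  vc=[15]
2: 0x79 (blk 15, set 1) → VC-HIT  vc=[13]
3: 0x7e (blk 15, set 1) → L1-HIT  vc=[13]
4: 0x79 (blk 15, set 1) → L1-HIT  vc=[13]
5: 0x7b (blk 15, set 1) → L1-HIT  vc=[13]
6: 0x6b (blk 13, set 1) → VC-HIT  vc=[15]
7: 0x6f (blk 13, set 1) → L1-HIT  vc=[15]
8: 0x6c (blk 13, set 1) → L1-HIT  vc=[15]
9: 0x7a (blk 15, set 1) → VC-HIT  vc=[13]

OUTCOME = L1-HIT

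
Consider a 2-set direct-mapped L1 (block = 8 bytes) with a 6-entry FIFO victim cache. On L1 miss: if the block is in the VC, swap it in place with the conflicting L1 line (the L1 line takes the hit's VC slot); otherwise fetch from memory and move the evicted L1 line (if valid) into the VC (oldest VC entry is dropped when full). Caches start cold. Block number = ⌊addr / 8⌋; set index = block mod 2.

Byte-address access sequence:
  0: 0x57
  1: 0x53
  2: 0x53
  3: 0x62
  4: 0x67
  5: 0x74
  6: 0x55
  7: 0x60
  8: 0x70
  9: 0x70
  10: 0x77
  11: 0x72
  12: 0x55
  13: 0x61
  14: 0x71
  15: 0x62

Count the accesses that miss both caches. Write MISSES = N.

MISSES = 3

  [0] addr=0x57 blk=10 s=0: MISS | VC []
  [1] addr=0x53 blk=10 s=0: L1-HIT | VC []
  [2] addr=0x53 blk=10 s=0: L1-HIT | VC []
  [3] addr=0x62 blk=12 s=0: MISS | VC [10]
  [4] addr=0x67 blk=12 s=0: L1-HIT | VC [10]
  [5] addr=0x74 blk=14 s=0: MISS | VC [10, 12]
  [6] addr=0x55 blk=10 s=0: VC-HIT | VC [14, 12]
  [7] addr=0x60 blk=12 s=0: VC-HIT | VC [14, 10]
  [8] addr=0x70 blk=14 s=0: VC-HIT | VC [12, 10]
  [9] addr=0x70 blk=14 s=0: L1-HIT | VC [12, 10]
  [10] addr=0x77 blk=14 s=0: L1-HIT | VC [12, 10]
  [11] addr=0x72 blk=14 s=0: L1-HIT | VC [12, 10]
  [12] addr=0x55 blk=10 s=0: VC-HIT | VC [12, 14]
  [13] addr=0x61 blk=12 s=0: VC-HIT | VC [10, 14]
  [14] addr=0x71 blk=14 s=0: VC-HIT | VC [10, 12]
  [15] addr=0x62 blk=12 s=0: VC-HIT | VC [10, 14]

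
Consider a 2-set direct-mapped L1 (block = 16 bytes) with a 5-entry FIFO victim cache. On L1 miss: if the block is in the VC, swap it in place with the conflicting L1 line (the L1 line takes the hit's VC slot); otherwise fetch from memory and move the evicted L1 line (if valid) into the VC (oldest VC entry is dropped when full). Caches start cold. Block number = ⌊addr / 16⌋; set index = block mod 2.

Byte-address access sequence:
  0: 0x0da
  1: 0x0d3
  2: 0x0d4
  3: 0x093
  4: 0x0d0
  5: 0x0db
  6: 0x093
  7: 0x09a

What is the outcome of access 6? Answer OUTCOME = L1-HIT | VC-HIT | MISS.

OUTCOME = VC-HIT

#0 0xda→b13/s1 MISS; vc=[]
#1 0xd3→b13/s1 L1-HIT; vc=[]
#2 0xd4→b13/s1 L1-HIT; vc=[]
#3 0x93→b9/s1 MISS; vc=[13]
#4 0xd0→b13/s1 VC-HIT; vc=[9]
#5 0xdb→b13/s1 L1-HIT; vc=[9]
#6 0x93→b9/s1 VC-HIT; vc=[13]
#7 0x9a→b9/s1 L1-HIT; vc=[13]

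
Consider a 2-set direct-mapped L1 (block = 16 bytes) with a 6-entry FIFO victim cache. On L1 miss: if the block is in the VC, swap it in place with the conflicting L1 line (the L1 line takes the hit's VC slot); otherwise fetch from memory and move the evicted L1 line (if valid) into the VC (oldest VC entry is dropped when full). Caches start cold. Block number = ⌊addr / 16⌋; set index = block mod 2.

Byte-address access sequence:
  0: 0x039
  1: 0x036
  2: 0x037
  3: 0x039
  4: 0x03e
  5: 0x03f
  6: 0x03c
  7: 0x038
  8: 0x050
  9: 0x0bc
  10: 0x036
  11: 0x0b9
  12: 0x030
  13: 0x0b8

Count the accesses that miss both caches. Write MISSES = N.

0: 0x39 (blk 3, set 1) → MISS  vc=[]
1: 0x36 (blk 3, set 1) → L1-HIT  vc=[]
2: 0x37 (blk 3, set 1) → L1-HIT  vc=[]
3: 0x39 (blk 3, set 1) → L1-HIT  vc=[]
4: 0x3e (blk 3, set 1) → L1-HIT  vc=[]
5: 0x3f (blk 3, set 1) → L1-HIT  vc=[]
6: 0x3c (blk 3, set 1) → L1-HIT  vc=[]
7: 0x38 (blk 3, set 1) → L1-HIT  vc=[]
8: 0x50 (blk 5, set 1) → MISS  vc=[3]
9: 0xbc (blk 11, set 1) → MISS  vc=[3, 5]
10: 0x36 (blk 3, set 1) → VC-HIT  vc=[11, 5]
11: 0xb9 (blk 11, set 1) → VC-HIT  vc=[3, 5]
12: 0x30 (blk 3, set 1) → VC-HIT  vc=[11, 5]
13: 0xb8 (blk 11, set 1) → VC-HIT  vc=[3, 5]

MISSES = 3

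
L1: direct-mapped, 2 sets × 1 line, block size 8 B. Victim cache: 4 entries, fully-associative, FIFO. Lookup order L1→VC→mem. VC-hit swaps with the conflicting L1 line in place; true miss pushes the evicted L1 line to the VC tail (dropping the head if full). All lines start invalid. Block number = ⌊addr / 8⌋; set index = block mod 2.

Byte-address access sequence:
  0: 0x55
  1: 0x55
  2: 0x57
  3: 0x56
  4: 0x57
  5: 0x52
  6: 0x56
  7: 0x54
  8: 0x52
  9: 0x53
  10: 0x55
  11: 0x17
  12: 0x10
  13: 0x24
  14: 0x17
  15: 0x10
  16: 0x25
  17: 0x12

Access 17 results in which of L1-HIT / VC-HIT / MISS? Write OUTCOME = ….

OUTCOME = VC-HIT

#0 0x55→b10/s0 MISS; vc=[]
#1 0x55→b10/s0 L1-HIT; vc=[]
#2 0x57→b10/s0 L1-HIT; vc=[]
#3 0x56→b10/s0 L1-HIT; vc=[]
#4 0x57→b10/s0 L1-HIT; vc=[]
#5 0x52→b10/s0 L1-HIT; vc=[]
#6 0x56→b10/s0 L1-HIT; vc=[]
#7 0x54→b10/s0 L1-HIT; vc=[]
#8 0x52→b10/s0 L1-HIT; vc=[]
#9 0x53→b10/s0 L1-HIT; vc=[]
#10 0x55→b10/s0 L1-HIT; vc=[]
#11 0x17→b2/s0 MISS; vc=[10]
#12 0x10→b2/s0 L1-HIT; vc=[10]
#13 0x24→b4/s0 MISS; vc=[10,2]
#14 0x17→b2/s0 VC-HIT; vc=[10,4]
#15 0x10→b2/s0 L1-HIT; vc=[10,4]
#16 0x25→b4/s0 VC-HIT; vc=[10,2]
#17 0x12→b2/s0 VC-HIT; vc=[10,4]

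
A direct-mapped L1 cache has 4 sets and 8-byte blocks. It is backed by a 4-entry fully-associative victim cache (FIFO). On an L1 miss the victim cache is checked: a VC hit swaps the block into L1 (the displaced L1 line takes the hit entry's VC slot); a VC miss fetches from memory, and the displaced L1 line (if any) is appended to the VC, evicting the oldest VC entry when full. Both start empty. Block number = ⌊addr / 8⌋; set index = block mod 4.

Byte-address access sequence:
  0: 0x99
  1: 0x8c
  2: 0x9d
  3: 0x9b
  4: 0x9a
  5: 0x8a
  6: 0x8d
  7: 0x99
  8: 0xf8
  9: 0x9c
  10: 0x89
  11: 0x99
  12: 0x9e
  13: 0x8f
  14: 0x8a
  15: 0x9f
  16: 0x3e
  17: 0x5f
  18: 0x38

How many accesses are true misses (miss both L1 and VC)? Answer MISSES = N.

MISSES = 5

#0 0x99→b19/s3 MISS; vc=[]
#1 0x8c→b17/s1 MISS; vc=[]
#2 0x9d→b19/s3 L1-HIT; vc=[]
#3 0x9b→b19/s3 L1-HIT; vc=[]
#4 0x9a→b19/s3 L1-HIT; vc=[]
#5 0x8a→b17/s1 L1-HIT; vc=[]
#6 0x8d→b17/s1 L1-HIT; vc=[]
#7 0x99→b19/s3 L1-HIT; vc=[]
#8 0xf8→b31/s3 MISS; vc=[19]
#9 0x9c→b19/s3 VC-HIT; vc=[31]
#10 0x89→b17/s1 L1-HIT; vc=[31]
#11 0x99→b19/s3 L1-HIT; vc=[31]
#12 0x9e→b19/s3 L1-HIT; vc=[31]
#13 0x8f→b17/s1 L1-HIT; vc=[31]
#14 0x8a→b17/s1 L1-HIT; vc=[31]
#15 0x9f→b19/s3 L1-HIT; vc=[31]
#16 0x3e→b7/s3 MISS; vc=[31,19]
#17 0x5f→b11/s3 MISS; vc=[31,19,7]
#18 0x38→b7/s3 VC-HIT; vc=[31,19,11]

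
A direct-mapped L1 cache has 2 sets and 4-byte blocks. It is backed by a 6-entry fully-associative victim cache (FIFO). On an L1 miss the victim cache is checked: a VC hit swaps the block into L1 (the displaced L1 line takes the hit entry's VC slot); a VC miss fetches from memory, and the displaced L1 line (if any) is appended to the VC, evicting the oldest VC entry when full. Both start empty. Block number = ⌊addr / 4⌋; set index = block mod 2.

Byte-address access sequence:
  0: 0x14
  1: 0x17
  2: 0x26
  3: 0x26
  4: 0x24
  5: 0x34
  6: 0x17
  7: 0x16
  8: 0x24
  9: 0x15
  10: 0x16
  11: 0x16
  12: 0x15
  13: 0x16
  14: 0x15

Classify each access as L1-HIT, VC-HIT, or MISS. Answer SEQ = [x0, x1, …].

SEQ = [MISS, L1-HIT, MISS, L1-HIT, L1-HIT, MISS, VC-HIT, L1-HIT, VC-HIT, VC-HIT, L1-HIT, L1-HIT, L1-HIT, L1-HIT, L1-HIT]

#0 0x14→b5/s1 MISS; vc=[]
#1 0x17→b5/s1 L1-HIT; vc=[]
#2 0x26→b9/s1 MISS; vc=[5]
#3 0x26→b9/s1 L1-HIT; vc=[5]
#4 0x24→b9/s1 L1-HIT; vc=[5]
#5 0x34→b13/s1 MISS; vc=[5,9]
#6 0x17→b5/s1 VC-HIT; vc=[13,9]
#7 0x16→b5/s1 L1-HIT; vc=[13,9]
#8 0x24→b9/s1 VC-HIT; vc=[13,5]
#9 0x15→b5/s1 VC-HIT; vc=[13,9]
#10 0x16→b5/s1 L1-HIT; vc=[13,9]
#11 0x16→b5/s1 L1-HIT; vc=[13,9]
#12 0x15→b5/s1 L1-HIT; vc=[13,9]
#13 0x16→b5/s1 L1-HIT; vc=[13,9]
#14 0x15→b5/s1 L1-HIT; vc=[13,9]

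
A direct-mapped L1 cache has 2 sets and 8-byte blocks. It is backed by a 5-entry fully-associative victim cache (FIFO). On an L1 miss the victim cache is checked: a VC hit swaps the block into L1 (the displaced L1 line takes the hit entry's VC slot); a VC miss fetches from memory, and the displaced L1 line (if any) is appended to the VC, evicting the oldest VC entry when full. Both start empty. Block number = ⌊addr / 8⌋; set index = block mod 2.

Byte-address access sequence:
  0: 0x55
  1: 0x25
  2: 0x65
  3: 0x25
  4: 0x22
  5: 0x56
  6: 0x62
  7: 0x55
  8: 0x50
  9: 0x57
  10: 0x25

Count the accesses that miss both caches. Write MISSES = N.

#0 0x55→b10/s0 MISS; vc=[]
#1 0x25→b4/s0 MISS; vc=[10]
#2 0x65→b12/s0 MISS; vc=[10,4]
#3 0x25→b4/s0 VC-HIT; vc=[10,12]
#4 0x22→b4/s0 L1-HIT; vc=[10,12]
#5 0x56→b10/s0 VC-HIT; vc=[4,12]
#6 0x62→b12/s0 VC-HIT; vc=[4,10]
#7 0x55→b10/s0 VC-HIT; vc=[4,12]
#8 0x50→b10/s0 L1-HIT; vc=[4,12]
#9 0x57→b10/s0 L1-HIT; vc=[4,12]
#10 0x25→b4/s0 VC-HIT; vc=[10,12]

MISSES = 3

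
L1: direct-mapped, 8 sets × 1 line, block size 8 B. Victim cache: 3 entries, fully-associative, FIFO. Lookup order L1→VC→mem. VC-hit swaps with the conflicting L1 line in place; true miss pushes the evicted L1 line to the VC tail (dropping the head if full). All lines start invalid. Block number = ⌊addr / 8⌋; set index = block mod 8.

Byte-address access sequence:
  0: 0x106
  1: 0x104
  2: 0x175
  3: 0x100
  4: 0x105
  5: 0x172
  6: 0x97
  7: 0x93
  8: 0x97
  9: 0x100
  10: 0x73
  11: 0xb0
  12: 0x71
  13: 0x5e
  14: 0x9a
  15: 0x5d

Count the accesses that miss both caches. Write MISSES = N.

MISSES = 7

0: 0x106 (blk 32, set 0) → MISS  vc=[]
1: 0x104 (blk 32, set 0) → L1-HIT  vc=[]
2: 0x175 (blk 46, set 6) → MISS  vc=[]
3: 0x100 (blk 32, set 0) → L1-HIT  vc=[]
4: 0x105 (blk 32, set 0) → L1-HIT  vc=[]
5: 0x172 (blk 46, set 6) → L1-HIT  vc=[]
6: 0x97 (blk 18, set 2) → MISS  vc=[]
7: 0x93 (blk 18, set 2) → L1-HIT  vc=[]
8: 0x97 (blk 18, set 2) → L1-HIT  vc=[]
9: 0x100 (blk 32, set 0) → L1-HIT  vc=[]
10: 0x73 (blk 14, set 6) → MISS  vc=[46]
11: 0xb0 (blk 22, set 6) → MISS  vc=[46, 14]
12: 0x71 (blk 14, set 6) → VC-HIT  vc=[46, 22]
13: 0x5e (blk 11, set 3) → MISS  vc=[46, 22]
14: 0x9a (blk 19, set 3) → MISS  vc=[46, 22, 11]
15: 0x5d (blk 11, set 3) → VC-HIT  vc=[46, 22, 19]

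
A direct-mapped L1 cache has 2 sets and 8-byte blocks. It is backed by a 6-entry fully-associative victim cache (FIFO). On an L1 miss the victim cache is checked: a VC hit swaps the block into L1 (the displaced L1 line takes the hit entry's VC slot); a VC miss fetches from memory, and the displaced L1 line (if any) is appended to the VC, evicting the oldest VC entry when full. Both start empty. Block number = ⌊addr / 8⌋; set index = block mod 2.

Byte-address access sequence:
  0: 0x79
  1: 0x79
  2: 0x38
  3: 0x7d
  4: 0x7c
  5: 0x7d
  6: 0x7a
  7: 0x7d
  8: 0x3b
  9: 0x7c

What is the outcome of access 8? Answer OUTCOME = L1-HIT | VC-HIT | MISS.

OUTCOME = VC-HIT

  [0] addr=0x79 blk=15 s=1: MISS | VC []
  [1] addr=0x79 blk=15 s=1: L1-HIT | VC []
  [2] addr=0x38 blk=7 s=1: MISS | VC [15]
  [3] addr=0x7d blk=15 s=1: VC-HIT | VC [7]
  [4] addr=0x7c blk=15 s=1: L1-HIT | VC [7]
  [5] addr=0x7d blk=15 s=1: L1-HIT | VC [7]
  [6] addr=0x7a blk=15 s=1: L1-HIT | VC [7]
  [7] addr=0x7d blk=15 s=1: L1-HIT | VC [7]
  [8] addr=0x3b blk=7 s=1: VC-HIT | VC [15]
  [9] addr=0x7c blk=15 s=1: VC-HIT | VC [7]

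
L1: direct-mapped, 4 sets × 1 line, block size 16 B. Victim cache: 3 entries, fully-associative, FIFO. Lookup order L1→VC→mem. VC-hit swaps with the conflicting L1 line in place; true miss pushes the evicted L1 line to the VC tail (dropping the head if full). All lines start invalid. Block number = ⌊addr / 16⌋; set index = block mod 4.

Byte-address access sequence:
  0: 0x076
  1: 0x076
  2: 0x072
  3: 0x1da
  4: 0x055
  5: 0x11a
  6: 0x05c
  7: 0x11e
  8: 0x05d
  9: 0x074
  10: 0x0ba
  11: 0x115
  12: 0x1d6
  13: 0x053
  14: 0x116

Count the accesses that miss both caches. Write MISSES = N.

MISSES = 5

#0 0x76→b7/s3 MISS; vc=[]
#1 0x76→b7/s3 L1-HIT; vc=[]
#2 0x72→b7/s3 L1-HIT; vc=[]
#3 0x1da→b29/s1 MISS; vc=[]
#4 0x55→b5/s1 MISS; vc=[29]
#5 0x11a→b17/s1 MISS; vc=[29,5]
#6 0x5c→b5/s1 VC-HIT; vc=[29,17]
#7 0x11e→b17/s1 VC-HIT; vc=[29,5]
#8 0x5d→b5/s1 VC-HIT; vc=[29,17]
#9 0x74→b7/s3 L1-HIT; vc=[29,17]
#10 0xba→b11/s3 MISS; vc=[29,17,7]
#11 0x115→b17/s1 VC-HIT; vc=[29,5,7]
#12 0x1d6→b29/s1 VC-HIT; vc=[17,5,7]
#13 0x53→b5/s1 VC-HIT; vc=[17,29,7]
#14 0x116→b17/s1 VC-HIT; vc=[5,29,7]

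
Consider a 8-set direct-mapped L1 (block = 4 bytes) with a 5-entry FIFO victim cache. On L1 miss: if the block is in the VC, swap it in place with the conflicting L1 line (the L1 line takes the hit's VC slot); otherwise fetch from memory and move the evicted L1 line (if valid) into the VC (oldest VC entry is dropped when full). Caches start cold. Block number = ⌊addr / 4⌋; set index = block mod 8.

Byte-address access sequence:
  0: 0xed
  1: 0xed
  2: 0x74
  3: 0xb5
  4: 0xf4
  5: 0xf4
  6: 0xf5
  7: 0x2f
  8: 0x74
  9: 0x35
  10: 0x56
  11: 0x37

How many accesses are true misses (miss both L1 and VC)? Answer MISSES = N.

0: 0xed (blk 59, set 3) → MISS  vc=[]
1: 0xed (blk 59, set 3) → L1-HIT  vc=[]
2: 0x74 (blk 29, set 5) → MISS  vc=[]
3: 0xb5 (blk 45, set 5) → MISS  vc=[29]
4: 0xf4 (blk 61, set 5) → MISS  vc=[29, 45]
5: 0xf4 (blk 61, set 5) → L1-HIT  vc=[29, 45]
6: 0xf5 (blk 61, set 5) → L1-HIT  vc=[29, 45]
7: 0x2f (blk 11, set 3) → MISS  vc=[29, 45, 59]
8: 0x74 (blk 29, set 5) → VC-HIT  vc=[61, 45, 59]
9: 0x35 (blk 13, set 5) → MISS  vc=[61, 45, 59, 29]
10: 0x56 (blk 21, set 5) → MISS  vc=[61, 45, 59, 29, 13]
11: 0x37 (blk 13, set 5) → VC-HIT  vc=[61, 45, 59, 29, 21]

MISSES = 7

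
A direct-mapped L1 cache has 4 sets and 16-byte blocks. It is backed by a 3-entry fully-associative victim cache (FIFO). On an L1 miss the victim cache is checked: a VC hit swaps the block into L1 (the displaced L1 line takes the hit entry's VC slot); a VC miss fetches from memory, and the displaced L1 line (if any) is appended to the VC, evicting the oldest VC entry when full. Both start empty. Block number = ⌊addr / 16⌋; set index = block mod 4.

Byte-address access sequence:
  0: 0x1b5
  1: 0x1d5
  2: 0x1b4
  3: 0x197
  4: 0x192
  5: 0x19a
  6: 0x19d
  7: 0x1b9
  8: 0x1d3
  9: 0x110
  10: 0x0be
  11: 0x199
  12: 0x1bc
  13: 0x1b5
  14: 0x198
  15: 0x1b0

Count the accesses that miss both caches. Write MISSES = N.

MISSES = 5

#0 0x1b5→b27/s3 MISS; vc=[]
#1 0x1d5→b29/s1 MISS; vc=[]
#2 0x1b4→b27/s3 L1-HIT; vc=[]
#3 0x197→b25/s1 MISS; vc=[29]
#4 0x192→b25/s1 L1-HIT; vc=[29]
#5 0x19a→b25/s1 L1-HIT; vc=[29]
#6 0x19d→b25/s1 L1-HIT; vc=[29]
#7 0x1b9→b27/s3 L1-HIT; vc=[29]
#8 0x1d3→b29/s1 VC-HIT; vc=[25]
#9 0x110→b17/s1 MISS; vc=[25,29]
#10 0xbe→b11/s3 MISS; vc=[25,29,27]
#11 0x199→b25/s1 VC-HIT; vc=[17,29,27]
#12 0x1bc→b27/s3 VC-HIT; vc=[17,29,11]
#13 0x1b5→b27/s3 L1-HIT; vc=[17,29,11]
#14 0x198→b25/s1 L1-HIT; vc=[17,29,11]
#15 0x1b0→b27/s3 L1-HIT; vc=[17,29,11]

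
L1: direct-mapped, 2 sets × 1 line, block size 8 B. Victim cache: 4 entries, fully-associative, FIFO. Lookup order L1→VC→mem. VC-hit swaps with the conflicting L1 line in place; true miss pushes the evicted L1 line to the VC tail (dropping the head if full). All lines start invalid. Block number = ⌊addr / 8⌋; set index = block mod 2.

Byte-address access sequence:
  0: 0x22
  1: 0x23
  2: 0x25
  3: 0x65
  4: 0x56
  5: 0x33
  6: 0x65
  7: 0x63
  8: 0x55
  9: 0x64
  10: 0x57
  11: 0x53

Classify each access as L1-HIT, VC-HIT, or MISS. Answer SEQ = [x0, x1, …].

SEQ = [MISS, L1-HIT, L1-HIT, MISS, MISS, MISS, VC-HIT, L1-HIT, VC-HIT, VC-HIT, VC-HIT, L1-HIT]

#0 0x22→b4/s0 MISS; vc=[]
#1 0x23→b4/s0 L1-HIT; vc=[]
#2 0x25→b4/s0 L1-HIT; vc=[]
#3 0x65→b12/s0 MISS; vc=[4]
#4 0x56→b10/s0 MISS; vc=[4,12]
#5 0x33→b6/s0 MISS; vc=[4,12,10]
#6 0x65→b12/s0 VC-HIT; vc=[4,6,10]
#7 0x63→b12/s0 L1-HIT; vc=[4,6,10]
#8 0x55→b10/s0 VC-HIT; vc=[4,6,12]
#9 0x64→b12/s0 VC-HIT; vc=[4,6,10]
#10 0x57→b10/s0 VC-HIT; vc=[4,6,12]
#11 0x53→b10/s0 L1-HIT; vc=[4,6,12]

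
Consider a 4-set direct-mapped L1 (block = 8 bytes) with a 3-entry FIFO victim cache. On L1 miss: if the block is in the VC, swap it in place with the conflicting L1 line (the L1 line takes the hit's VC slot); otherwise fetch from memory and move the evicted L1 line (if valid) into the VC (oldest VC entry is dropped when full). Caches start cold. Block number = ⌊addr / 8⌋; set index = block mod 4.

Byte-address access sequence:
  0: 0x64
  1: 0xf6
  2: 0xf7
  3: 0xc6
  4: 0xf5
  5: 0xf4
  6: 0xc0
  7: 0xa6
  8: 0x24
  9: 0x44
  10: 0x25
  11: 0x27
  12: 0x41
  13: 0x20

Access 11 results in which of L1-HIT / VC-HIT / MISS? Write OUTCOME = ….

#0 0x64→b12/s0 MISS; vc=[]
#1 0xf6→b30/s2 MISS; vc=[]
#2 0xf7→b30/s2 L1-HIT; vc=[]
#3 0xc6→b24/s0 MISS; vc=[12]
#4 0xf5→b30/s2 L1-HIT; vc=[12]
#5 0xf4→b30/s2 L1-HIT; vc=[12]
#6 0xc0→b24/s0 L1-HIT; vc=[12]
#7 0xa6→b20/s0 MISS; vc=[12,24]
#8 0x24→b4/s0 MISS; vc=[12,24,20]
#9 0x44→b8/s0 MISS; vc=[24,20,4]
#10 0x25→b4/s0 VC-HIT; vc=[24,20,8]
#11 0x27→b4/s0 L1-HIT; vc=[24,20,8]
#12 0x41→b8/s0 VC-HIT; vc=[24,20,4]
#13 0x20→b4/s0 VC-HIT; vc=[24,20,8]

OUTCOME = L1-HIT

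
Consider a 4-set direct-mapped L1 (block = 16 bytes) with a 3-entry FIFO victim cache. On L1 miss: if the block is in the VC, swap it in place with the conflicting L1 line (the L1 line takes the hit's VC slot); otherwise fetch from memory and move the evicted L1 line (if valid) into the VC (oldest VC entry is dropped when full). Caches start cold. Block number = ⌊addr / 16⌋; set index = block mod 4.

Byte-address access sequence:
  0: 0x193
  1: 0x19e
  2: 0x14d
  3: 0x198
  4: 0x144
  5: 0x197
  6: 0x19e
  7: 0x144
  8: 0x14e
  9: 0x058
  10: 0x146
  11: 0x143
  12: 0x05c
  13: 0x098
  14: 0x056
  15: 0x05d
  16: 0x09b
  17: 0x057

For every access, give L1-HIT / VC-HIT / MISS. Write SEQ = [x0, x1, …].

  [0] addr=0x193 blk=25 s=1: MISS | VC []
  [1] addr=0x19e blk=25 s=1: L1-HIT | VC []
  [2] addr=0x14d blk=20 s=0: MISS | VC []
  [3] addr=0x198 blk=25 s=1: L1-HIT | VC []
  [4] addr=0x144 blk=20 s=0: L1-HIT | VC []
  [5] addr=0x197 blk=25 s=1: L1-HIT | VC []
  [6] addr=0x19e blk=25 s=1: L1-HIT | VC []
  [7] addr=0x144 blk=20 s=0: L1-HIT | VC []
  [8] addr=0x14e blk=20 s=0: L1-HIT | VC []
  [9] addr=0x58 blk=5 s=1: MISS | VC [25]
  [10] addr=0x146 blk=20 s=0: L1-HIT | VC [25]
  [11] addr=0x143 blk=20 s=0: L1-HIT | VC [25]
  [12] addr=0x5c blk=5 s=1: L1-HIT | VC [25]
  [13] addr=0x98 blk=9 s=1: MISS | VC [25, 5]
  [14] addr=0x56 blk=5 s=1: VC-HIT | VC [25, 9]
  [15] addr=0x5d blk=5 s=1: L1-HIT | VC [25, 9]
  [16] addr=0x9b blk=9 s=1: VC-HIT | VC [25, 5]
  [17] addr=0x57 blk=5 s=1: VC-HIT | VC [25, 9]

SEQ = [MISS, L1-HIT, MISS, L1-HIT, L1-HIT, L1-HIT, L1-HIT, L1-HIT, L1-HIT, MISS, L1-HIT, L1-HIT, L1-HIT, MISS, VC-HIT, L1-HIT, VC-HIT, VC-HIT]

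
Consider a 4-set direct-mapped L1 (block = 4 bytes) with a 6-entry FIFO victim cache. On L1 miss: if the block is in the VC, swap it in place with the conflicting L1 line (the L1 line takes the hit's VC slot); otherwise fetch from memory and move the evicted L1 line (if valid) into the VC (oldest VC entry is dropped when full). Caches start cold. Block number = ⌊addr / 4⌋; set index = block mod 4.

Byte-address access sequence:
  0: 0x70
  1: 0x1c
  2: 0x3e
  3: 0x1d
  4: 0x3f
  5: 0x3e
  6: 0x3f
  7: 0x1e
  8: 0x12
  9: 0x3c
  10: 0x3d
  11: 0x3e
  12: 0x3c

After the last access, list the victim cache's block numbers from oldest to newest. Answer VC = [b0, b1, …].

VC = [7, 28]

  [0] addr=0x70 blk=28 s=0: MISS | VC []
  [1] addr=0x1c blk=7 s=3: MISS | VC []
  [2] addr=0x3e blk=15 s=3: MISS | VC [7]
  [3] addr=0x1d blk=7 s=3: VC-HIT | VC [15]
  [4] addr=0x3f blk=15 s=3: VC-HIT | VC [7]
  [5] addr=0x3e blk=15 s=3: L1-HIT | VC [7]
  [6] addr=0x3f blk=15 s=3: L1-HIT | VC [7]
  [7] addr=0x1e blk=7 s=3: VC-HIT | VC [15]
  [8] addr=0x12 blk=4 s=0: MISS | VC [15, 28]
  [9] addr=0x3c blk=15 s=3: VC-HIT | VC [7, 28]
  [10] addr=0x3d blk=15 s=3: L1-HIT | VC [7, 28]
  [11] addr=0x3e blk=15 s=3: L1-HIT | VC [7, 28]
  [12] addr=0x3c blk=15 s=3: L1-HIT | VC [7, 28]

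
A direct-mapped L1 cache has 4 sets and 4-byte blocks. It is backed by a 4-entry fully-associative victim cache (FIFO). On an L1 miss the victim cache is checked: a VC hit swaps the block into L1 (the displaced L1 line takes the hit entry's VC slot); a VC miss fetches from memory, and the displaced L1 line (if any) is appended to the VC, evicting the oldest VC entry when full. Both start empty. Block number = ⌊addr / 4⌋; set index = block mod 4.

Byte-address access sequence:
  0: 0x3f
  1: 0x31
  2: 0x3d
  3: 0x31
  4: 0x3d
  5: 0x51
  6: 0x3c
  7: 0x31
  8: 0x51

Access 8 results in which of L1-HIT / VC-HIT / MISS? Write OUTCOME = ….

  [0] addr=0x3f blk=15 s=3: MISS | VC []
  [1] addr=0x31 blk=12 s=0: MISS | VC []
  [2] addr=0x3d blk=15 s=3: L1-HIT | VC []
  [3] addr=0x31 blk=12 s=0: L1-HIT | VC []
  [4] addr=0x3d blk=15 s=3: L1-HIT | VC []
  [5] addr=0x51 blk=20 s=0: MISS | VC [12]
  [6] addr=0x3c blk=15 s=3: L1-HIT | VC [12]
  [7] addr=0x31 blk=12 s=0: VC-HIT | VC [20]
  [8] addr=0x51 blk=20 s=0: VC-HIT | VC [12]

OUTCOME = VC-HIT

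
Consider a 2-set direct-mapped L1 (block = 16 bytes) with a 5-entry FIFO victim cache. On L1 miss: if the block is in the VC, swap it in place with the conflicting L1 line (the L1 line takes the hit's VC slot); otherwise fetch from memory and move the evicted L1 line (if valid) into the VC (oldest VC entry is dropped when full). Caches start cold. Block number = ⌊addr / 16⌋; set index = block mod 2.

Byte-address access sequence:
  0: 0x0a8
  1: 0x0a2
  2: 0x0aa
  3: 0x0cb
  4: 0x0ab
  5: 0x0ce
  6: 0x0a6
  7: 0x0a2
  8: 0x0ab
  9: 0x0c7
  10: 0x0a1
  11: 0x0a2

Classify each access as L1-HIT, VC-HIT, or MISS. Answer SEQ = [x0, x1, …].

SEQ = [MISS, L1-HIT, L1-HIT, MISS, VC-HIT, VC-HIT, VC-HIT, L1-HIT, L1-HIT, VC-HIT, VC-HIT, L1-HIT]

0: 0xa8 (blk 10, set 0) → MISS  vc=[]
1: 0xa2 (blk 10, set 0) → L1-HIT  vc=[]
2: 0xaa (blk 10, set 0) → L1-HIT  vc=[]
3: 0xcb (blk 12, set 0) → MISS  vc=[10]
4: 0xab (blk 10, set 0) → VC-HIT  vc=[12]
5: 0xce (blk 12, set 0) → VC-HIT  vc=[10]
6: 0xa6 (blk 10, set 0) → VC-HIT  vc=[12]
7: 0xa2 (blk 10, set 0) → L1-HIT  vc=[12]
8: 0xab (blk 10, set 0) → L1-HIT  vc=[12]
9: 0xc7 (blk 12, set 0) → VC-HIT  vc=[10]
10: 0xa1 (blk 10, set 0) → VC-HIT  vc=[12]
11: 0xa2 (blk 10, set 0) → L1-HIT  vc=[12]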